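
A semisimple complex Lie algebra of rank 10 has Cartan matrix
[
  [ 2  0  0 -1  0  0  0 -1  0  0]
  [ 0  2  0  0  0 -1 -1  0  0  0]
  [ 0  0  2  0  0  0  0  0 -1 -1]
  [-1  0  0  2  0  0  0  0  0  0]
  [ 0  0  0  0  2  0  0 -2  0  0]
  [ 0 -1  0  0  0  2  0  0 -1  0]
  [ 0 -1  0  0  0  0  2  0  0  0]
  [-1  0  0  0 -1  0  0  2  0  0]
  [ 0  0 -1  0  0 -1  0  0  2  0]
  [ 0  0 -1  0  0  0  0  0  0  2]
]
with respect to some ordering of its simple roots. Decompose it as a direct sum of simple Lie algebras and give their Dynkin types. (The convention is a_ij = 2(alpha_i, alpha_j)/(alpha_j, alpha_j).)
A_6 (sl(7)) ⊕ C_4 (sp(8))

The diagram associated to this matrix has two connected components: the simple roots {alpha_2, alpha_3, alpha_6, alpha_7, alpha_9, alpha_10} form a chain of 6 nodes with single edges (A_6), and {alpha_1, alpha_4, alpha_5, alpha_8} form a chain of 4 nodes with a double edge at one end; the terminal node there is the unique long simple root (C_4). A semisimple Lie algebra decomposes uniquely as the direct sum of simple ideals, one per connected component of its Dynkin diagram, so g ≅ A_6 ⊕ C_4 (dimension 48 + 36 = 84).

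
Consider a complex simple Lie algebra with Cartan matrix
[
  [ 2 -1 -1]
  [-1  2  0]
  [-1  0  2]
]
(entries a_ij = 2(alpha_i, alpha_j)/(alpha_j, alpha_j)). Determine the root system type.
The matrix has rank 3 with 2's on the diagonal. Reading the off-diagonal entries as Dynkin edges (a single edge where a_ij = a_ji = -1; a double or triple edge where a_ij * a_ji = 2 or 3), the diagram is a chain of 3 nodes with single edges (A_3). One simple-root ordering that puts it in standard form is (alpha_3, alpha_1, alpha_2). So the algebra is type A_3, i.e. sl(4).

type A_3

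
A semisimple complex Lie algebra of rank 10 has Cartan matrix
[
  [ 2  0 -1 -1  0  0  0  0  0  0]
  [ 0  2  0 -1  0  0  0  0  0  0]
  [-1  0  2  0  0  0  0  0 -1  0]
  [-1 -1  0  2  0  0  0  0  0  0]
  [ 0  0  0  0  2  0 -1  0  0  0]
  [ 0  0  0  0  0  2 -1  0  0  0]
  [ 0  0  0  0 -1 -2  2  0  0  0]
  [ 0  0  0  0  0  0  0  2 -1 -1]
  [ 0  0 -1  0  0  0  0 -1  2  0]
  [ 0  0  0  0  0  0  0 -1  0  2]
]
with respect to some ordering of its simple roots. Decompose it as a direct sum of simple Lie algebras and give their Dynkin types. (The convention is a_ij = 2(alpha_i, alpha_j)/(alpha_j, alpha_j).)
The diagram associated to this matrix has two connected components: the simple roots {alpha_1, alpha_2, alpha_3, alpha_4, alpha_8, alpha_9, alpha_10} form a chain of 7 nodes with single edges (A_7), and {alpha_5, alpha_6, alpha_7} form a chain of 3 nodes with a double edge at one end; the terminal node there is the unique short simple root (B_3). A semisimple Lie algebra decomposes uniquely as the direct sum of simple ideals, one per connected component of its Dynkin diagram, so g ≅ A_7 ⊕ B_3 (dimension 63 + 21 = 84).

type A_7 + type B_3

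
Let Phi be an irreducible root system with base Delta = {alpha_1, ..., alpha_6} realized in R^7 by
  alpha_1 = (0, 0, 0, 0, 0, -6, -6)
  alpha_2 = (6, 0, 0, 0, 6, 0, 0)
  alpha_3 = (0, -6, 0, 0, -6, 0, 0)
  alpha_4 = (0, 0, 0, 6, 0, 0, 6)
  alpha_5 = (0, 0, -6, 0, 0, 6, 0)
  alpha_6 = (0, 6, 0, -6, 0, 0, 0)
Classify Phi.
Compute the Cartan integers a_ij = 2(alpha_i, alpha_j)/(alpha_j, alpha_j); the resulting 6x6 Cartan matrix is
[[2, 0, 0, -1, -1, 0], [0, 2, -1, 0, 0, 0], [0, -1, 2, 0, 0, -1], [-1, 0, 0, 2, 0, -1], [-1, 0, 0, 0, 2, 0], [0, 0, -1, -1, 0, 2]].
All simple roots have the same length, so the diagram is simply laced. The associated Dynkin diagram is a chain of 6 nodes with single edges (A_6), so the type is A_6 (the algebra sl(7)).

A_6 (sl(7))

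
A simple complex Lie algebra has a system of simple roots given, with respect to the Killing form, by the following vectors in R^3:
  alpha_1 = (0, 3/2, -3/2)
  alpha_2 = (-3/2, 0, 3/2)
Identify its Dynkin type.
Compute the Cartan integers a_ij = 2(alpha_i, alpha_j)/(alpha_j, alpha_j); the resulting 2x2 Cartan matrix is
[[2, -1], [-1, 2]].
All simple roots have the same length, so the diagram is simply laced. The associated Dynkin diagram is a chain of 2 nodes with single edges (A_2), so the type is A_2 (the algebra sl(3)).

A2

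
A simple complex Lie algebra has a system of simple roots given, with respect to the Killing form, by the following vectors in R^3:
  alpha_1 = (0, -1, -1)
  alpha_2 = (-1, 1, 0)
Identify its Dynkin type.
A_2 (sl(3))

Compute the Cartan integers a_ij = 2(alpha_i, alpha_j)/(alpha_j, alpha_j); the resulting 2x2 Cartan matrix is
[[2, -1], [-1, 2]].
All simple roots have the same length, so the diagram is simply laced. The associated Dynkin diagram is a chain of 2 nodes with single edges (A_2), so the type is A_2 (the algebra sl(3)).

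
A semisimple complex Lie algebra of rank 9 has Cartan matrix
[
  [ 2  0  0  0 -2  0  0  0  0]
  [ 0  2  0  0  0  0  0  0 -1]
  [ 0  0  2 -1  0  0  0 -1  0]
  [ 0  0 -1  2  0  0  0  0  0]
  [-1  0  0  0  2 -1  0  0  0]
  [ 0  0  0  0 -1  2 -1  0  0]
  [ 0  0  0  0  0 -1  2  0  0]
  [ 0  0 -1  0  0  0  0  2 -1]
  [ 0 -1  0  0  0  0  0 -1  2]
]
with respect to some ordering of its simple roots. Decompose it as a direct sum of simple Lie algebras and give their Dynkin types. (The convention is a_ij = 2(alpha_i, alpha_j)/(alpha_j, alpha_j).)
type A_5 ⊕ type C_4

The diagram associated to this matrix has two connected components: the simple roots {alpha_2, alpha_3, alpha_4, alpha_8, alpha_9} form a chain of 5 nodes with single edges (A_5), and {alpha_1, alpha_5, alpha_6, alpha_7} form a chain of 4 nodes with a double edge at one end; the terminal node there is the unique long simple root (C_4). A semisimple Lie algebra decomposes uniquely as the direct sum of simple ideals, one per connected component of its Dynkin diagram, so g ≅ A_5 ⊕ C_4 (dimension 35 + 36 = 71).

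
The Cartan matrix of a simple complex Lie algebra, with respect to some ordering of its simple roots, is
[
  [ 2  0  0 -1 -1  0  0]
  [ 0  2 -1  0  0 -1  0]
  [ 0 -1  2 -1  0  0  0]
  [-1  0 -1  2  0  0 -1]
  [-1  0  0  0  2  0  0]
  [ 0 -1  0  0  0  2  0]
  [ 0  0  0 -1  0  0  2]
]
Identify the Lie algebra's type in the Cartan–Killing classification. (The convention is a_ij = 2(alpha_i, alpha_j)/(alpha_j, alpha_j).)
The matrix has rank 7 with 2's on the diagonal. Reading the off-diagonal entries as Dynkin edges (a single edge where a_ij = a_ji = -1; a double or triple edge where a_ij * a_ji = 2 or 3), the diagram is a chain of 6 nodes with one extra node attached to the third node from one end (E_7). One simple-root ordering that puts it in standard form is (alpha_5, alpha_7, alpha_1, alpha_4, alpha_3, alpha_2, alpha_6). So the algebra is type E_7.

E7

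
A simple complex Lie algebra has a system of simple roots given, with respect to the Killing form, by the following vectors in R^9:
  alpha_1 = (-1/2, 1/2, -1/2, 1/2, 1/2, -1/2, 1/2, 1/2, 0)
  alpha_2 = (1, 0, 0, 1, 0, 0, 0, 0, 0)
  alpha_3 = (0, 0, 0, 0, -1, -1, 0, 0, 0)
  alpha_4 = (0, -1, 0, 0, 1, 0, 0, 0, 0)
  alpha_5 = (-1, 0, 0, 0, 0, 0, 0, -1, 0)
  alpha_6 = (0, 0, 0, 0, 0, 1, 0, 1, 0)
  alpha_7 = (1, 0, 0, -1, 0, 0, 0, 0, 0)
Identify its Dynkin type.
E_7

Compute the Cartan integers a_ij = 2(alpha_i, alpha_j)/(alpha_j, alpha_j); the resulting 7x7 Cartan matrix is
[[2, 0, 0, 0, 0, 0, -1], [0, 2, 0, 0, -1, 0, 0], [0, 0, 2, -1, 0, -1, 0], [0, 0, -1, 2, 0, 0, 0], [0, -1, 0, 0, 2, -1, -1], [0, 0, -1, 0, -1, 2, 0], [-1, 0, 0, 0, -1, 0, 2]].
All simple roots have the same length, so the diagram is simply laced. The associated Dynkin diagram is a chain of 6 nodes with one extra node attached to the third node from one end (E_7), so the type is E_7.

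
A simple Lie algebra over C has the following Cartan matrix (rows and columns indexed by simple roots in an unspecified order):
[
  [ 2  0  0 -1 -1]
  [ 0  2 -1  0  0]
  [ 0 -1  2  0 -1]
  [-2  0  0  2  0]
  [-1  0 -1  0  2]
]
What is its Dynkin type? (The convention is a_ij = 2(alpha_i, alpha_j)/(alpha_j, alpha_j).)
C5

The matrix has rank 5 with 2's on the diagonal. Reading the off-diagonal entries as Dynkin edges (a single edge where a_ij = a_ji = -1; a double or triple edge where a_ij * a_ji = 2 or 3), the diagram is a chain of 5 nodes with a double edge at one end; the terminal node there is the unique long simple root (C_5). One simple-root ordering that puts it in standard form is (alpha_2, alpha_3, alpha_5, alpha_1, alpha_4). So the algebra is type C_5, i.e. sp(10).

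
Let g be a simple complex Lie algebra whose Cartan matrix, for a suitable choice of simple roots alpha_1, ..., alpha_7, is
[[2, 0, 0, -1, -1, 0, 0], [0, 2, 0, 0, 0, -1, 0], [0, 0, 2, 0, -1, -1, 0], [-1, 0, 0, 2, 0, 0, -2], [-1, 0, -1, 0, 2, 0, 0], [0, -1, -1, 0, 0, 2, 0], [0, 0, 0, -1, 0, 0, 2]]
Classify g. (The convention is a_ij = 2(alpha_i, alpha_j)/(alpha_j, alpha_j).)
B_7 (so(15))

The matrix has rank 7 with 2's on the diagonal. Reading the off-diagonal entries as Dynkin edges (a single edge where a_ij = a_ji = -1; a double or triple edge where a_ij * a_ji = 2 or 3), the diagram is a chain of 7 nodes with a double edge at one end; the terminal node there is the unique short simple root (B_7). One simple-root ordering that puts it in standard form is (alpha_2, alpha_6, alpha_3, alpha_5, alpha_1, alpha_4, alpha_7). So the algebra is type B_7, i.e. so(15).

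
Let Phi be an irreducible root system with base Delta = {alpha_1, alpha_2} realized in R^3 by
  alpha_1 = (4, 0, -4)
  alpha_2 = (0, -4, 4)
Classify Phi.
A_2

Compute the Cartan integers a_ij = 2(alpha_i, alpha_j)/(alpha_j, alpha_j); the resulting 2x2 Cartan matrix is
[[2, -1], [-1, 2]].
All simple roots have the same length, so the diagram is simply laced. The associated Dynkin diagram is a chain of 2 nodes with single edges (A_2), so the type is A_2 (the algebra sl(3)).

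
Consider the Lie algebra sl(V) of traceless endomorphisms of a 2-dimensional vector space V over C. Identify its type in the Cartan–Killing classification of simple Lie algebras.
A1

This is sl(2), which has dimension 2^2 - 1 = 3 and rank 2 - 1 = 1 (a Cartan subalgebra is the diagonal traceless matrices). In the classification of classical Lie algebras, the special linear algebra sl(n+1) has type A_n; here n = 1, so the Dynkin diagram is a chain of 1 nodes with single edges (A_1). Hence the type is A_1.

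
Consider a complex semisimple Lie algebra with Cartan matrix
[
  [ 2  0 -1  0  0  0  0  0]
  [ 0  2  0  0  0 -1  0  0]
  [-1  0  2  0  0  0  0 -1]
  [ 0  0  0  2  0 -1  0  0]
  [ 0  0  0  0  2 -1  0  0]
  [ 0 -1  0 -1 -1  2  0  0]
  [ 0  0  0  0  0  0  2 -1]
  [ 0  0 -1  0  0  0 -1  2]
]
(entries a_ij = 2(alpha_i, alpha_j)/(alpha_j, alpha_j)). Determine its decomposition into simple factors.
The diagram associated to this matrix has two connected components: the simple roots {alpha_1, alpha_3, alpha_7, alpha_8} form a chain of 4 nodes with single edges (A_4), and {alpha_2, alpha_4, alpha_5, alpha_6} form a chain of 2 nodes with a fork of two nodes at one end (D_4). A semisimple Lie algebra decomposes uniquely as the direct sum of simple ideals, one per connected component of its Dynkin diagram, so g ≅ A_4 ⊕ D_4 (dimension 24 + 28 = 52).

A4 + D4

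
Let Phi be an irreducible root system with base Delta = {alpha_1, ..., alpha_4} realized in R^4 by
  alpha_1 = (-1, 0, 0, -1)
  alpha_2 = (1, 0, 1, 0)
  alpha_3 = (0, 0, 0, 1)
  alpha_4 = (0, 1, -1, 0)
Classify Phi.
B_4 (so(9))

Compute the Cartan integers a_ij = 2(alpha_i, alpha_j)/(alpha_j, alpha_j); the resulting 4x4 Cartan matrix is
[[2, -1, -2, 0], [-1, 2, 0, -1], [-1, 0, 2, 0], [0, -1, 0, 2]].
The roots have two lengths (squared-length ratio 2:1); the short ones are alpha_{3}. The associated Dynkin diagram is a chain of 4 nodes with a double edge at one end; the terminal node there is the unique short simple root (B_4), so the type is B_4 (the algebra so(9)).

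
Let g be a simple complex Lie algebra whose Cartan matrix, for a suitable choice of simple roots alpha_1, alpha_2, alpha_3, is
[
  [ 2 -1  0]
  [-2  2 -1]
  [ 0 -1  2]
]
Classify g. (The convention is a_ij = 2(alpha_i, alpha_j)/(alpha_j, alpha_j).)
B3

The matrix has rank 3 with 2's on the diagonal. Reading the off-diagonal entries as Dynkin edges (a single edge where a_ij = a_ji = -1; a double or triple edge where a_ij * a_ji = 2 or 3), the diagram is a chain of 3 nodes with a double edge at one end; the terminal node there is the unique short simple root (B_3). One simple-root ordering that puts it in standard form is (alpha_3, alpha_2, alpha_1). So the algebra is type B_3, i.e. so(7).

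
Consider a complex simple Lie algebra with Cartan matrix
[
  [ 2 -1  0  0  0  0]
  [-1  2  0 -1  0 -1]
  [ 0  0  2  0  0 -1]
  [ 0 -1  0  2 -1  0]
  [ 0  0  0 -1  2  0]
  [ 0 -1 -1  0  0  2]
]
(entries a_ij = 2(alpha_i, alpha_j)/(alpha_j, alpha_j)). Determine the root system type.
The matrix has rank 6 with 2's on the diagonal. Reading the off-diagonal entries as Dynkin edges (a single edge where a_ij = a_ji = -1; a double or triple edge where a_ij * a_ji = 2 or 3), the diagram is a chain of 5 nodes with one extra node attached to the third node from one end (E_6). One simple-root ordering that puts it in standard form is (alpha_5, alpha_1, alpha_4, alpha_2, alpha_6, alpha_3). So the algebra is type E_6.

E6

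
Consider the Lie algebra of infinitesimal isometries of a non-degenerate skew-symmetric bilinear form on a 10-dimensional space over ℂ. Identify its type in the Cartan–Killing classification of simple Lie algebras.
This is sp(10), which has dimension 10(10+1)/2 = 55 and rank 10/2 = 5. In the classification of classical Lie algebras, the symplectic algebra sp(2n) has type C_n; here n = 5, so the Dynkin diagram is a chain of 5 nodes with a double edge at one end; the terminal node there is the unique long simple root (C_5). Hence the type is C_5.

C5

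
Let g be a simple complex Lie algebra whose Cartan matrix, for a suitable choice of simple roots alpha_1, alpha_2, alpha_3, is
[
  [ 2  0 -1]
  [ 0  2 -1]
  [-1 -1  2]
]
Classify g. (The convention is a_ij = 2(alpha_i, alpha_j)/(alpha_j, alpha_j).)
The matrix has rank 3 with 2's on the diagonal. Reading the off-diagonal entries as Dynkin edges (a single edge where a_ij = a_ji = -1; a double or triple edge where a_ij * a_ji = 2 or 3), the diagram is a chain of 3 nodes with single edges (A_3). One simple-root ordering that puts it in standard form is (alpha_1, alpha_3, alpha_2). So the algebra is type A_3, i.e. sl(4).

A3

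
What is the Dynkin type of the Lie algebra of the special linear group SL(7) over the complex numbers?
A6

This is sl(7), which has dimension 7^2 - 1 = 48 and rank 7 - 1 = 6 (a Cartan subalgebra is the diagonal traceless matrices). In the classification of classical Lie algebras, the special linear algebra sl(n+1) has type A_n; here n = 6, so the Dynkin diagram is a chain of 6 nodes with single edges (A_6). Hence the type is A_6.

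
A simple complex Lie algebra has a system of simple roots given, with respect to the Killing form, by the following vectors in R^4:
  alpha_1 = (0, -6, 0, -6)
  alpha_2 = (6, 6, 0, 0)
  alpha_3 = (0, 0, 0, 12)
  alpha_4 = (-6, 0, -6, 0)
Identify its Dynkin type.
C_4 (sp(8))

Compute the Cartan integers a_ij = 2(alpha_i, alpha_j)/(alpha_j, alpha_j); the resulting 4x4 Cartan matrix is
[[2, -1, -1, 0], [-1, 2, 0, -1], [-2, 0, 2, 0], [0, -1, 0, 2]].
The roots have two lengths (squared-length ratio 2:1); the short ones are alpha_{1,2,4}. The associated Dynkin diagram is a chain of 4 nodes with a double edge at one end; the terminal node there is the unique long simple root (C_4), so the type is C_4 (the algebra sp(8)).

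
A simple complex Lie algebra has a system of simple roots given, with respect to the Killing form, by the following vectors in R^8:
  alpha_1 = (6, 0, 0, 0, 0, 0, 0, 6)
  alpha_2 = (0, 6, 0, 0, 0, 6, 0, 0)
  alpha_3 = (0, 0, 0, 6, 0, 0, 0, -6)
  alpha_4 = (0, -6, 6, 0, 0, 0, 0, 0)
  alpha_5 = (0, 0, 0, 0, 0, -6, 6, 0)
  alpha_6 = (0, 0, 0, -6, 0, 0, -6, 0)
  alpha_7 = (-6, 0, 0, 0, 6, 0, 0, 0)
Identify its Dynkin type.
Compute the Cartan integers a_ij = 2(alpha_i, alpha_j)/(alpha_j, alpha_j); the resulting 7x7 Cartan matrix is
[[2, 0, -1, 0, 0, 0, -1], [0, 2, 0, -1, -1, 0, 0], [-1, 0, 2, 0, 0, -1, 0], [0, -1, 0, 2, 0, 0, 0], [0, -1, 0, 0, 2, -1, 0], [0, 0, -1, 0, -1, 2, 0], [-1, 0, 0, 0, 0, 0, 2]].
All simple roots have the same length, so the diagram is simply laced. The associated Dynkin diagram is a chain of 7 nodes with single edges (A_7), so the type is A_7 (the algebra sl(8)).

A_7 (sl(8))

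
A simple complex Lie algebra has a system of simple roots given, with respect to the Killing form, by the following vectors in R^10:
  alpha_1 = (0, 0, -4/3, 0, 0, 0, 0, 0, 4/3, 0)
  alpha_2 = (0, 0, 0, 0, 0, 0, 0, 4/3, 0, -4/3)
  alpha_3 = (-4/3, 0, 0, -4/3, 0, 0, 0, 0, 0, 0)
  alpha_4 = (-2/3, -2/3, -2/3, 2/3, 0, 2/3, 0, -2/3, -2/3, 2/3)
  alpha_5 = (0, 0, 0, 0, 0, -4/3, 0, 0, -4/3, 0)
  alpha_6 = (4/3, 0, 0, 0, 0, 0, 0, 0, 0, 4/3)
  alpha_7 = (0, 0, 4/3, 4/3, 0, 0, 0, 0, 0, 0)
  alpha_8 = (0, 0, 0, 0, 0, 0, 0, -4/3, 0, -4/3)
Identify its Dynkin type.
Compute the Cartan integers a_ij = 2(alpha_i, alpha_j)/(alpha_j, alpha_j); the resulting 8x8 Cartan matrix is
[[2, 0, 0, 0, -1, 0, -1, 0], [0, 2, 0, -1, 0, -1, 0, 0], [0, 0, 2, 0, 0, -1, -1, 0], [0, -1, 0, 2, 0, 0, 0, 0], [-1, 0, 0, 0, 2, 0, 0, 0], [0, -1, -1, 0, 0, 2, 0, -1], [-1, 0, -1, 0, 0, 0, 2, 0], [0, 0, 0, 0, 0, -1, 0, 2]].
All simple roots have the same length, so the diagram is simply laced. The associated Dynkin diagram is a chain of 7 nodes with one extra node attached to the third node from one end (E_8), so the type is E_8.

E8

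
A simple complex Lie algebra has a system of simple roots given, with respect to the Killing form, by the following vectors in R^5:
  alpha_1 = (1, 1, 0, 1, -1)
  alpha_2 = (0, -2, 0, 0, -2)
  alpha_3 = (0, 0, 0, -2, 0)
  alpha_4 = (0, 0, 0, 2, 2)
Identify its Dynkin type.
F4

Compute the Cartan integers a_ij = 2(alpha_i, alpha_j)/(alpha_j, alpha_j); the resulting 4x4 Cartan matrix is
[[2, 0, -1, 0], [0, 2, 0, -1], [-1, 0, 2, -1], [0, -1, -2, 2]].
The roots have two lengths (squared-length ratio 2:1); the short ones are alpha_{1,3}. The associated Dynkin diagram is a chain of 4 nodes with a double edge between the middle two (F_4), so the type is F_4.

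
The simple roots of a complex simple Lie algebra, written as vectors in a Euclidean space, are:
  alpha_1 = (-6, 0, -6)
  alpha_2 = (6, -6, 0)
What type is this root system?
A2

Compute the Cartan integers a_ij = 2(alpha_i, alpha_j)/(alpha_j, alpha_j); the resulting 2x2 Cartan matrix is
[[2, -1], [-1, 2]].
All simple roots have the same length, so the diagram is simply laced. The associated Dynkin diagram is a chain of 2 nodes with single edges (A_2), so the type is A_2 (the algebra sl(3)).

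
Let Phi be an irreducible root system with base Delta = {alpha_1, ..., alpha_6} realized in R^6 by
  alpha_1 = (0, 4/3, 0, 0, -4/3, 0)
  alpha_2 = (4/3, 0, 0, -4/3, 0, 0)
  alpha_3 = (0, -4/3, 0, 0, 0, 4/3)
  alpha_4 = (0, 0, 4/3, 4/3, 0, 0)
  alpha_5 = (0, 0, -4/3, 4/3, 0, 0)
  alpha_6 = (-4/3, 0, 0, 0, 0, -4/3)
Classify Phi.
Compute the Cartan integers a_ij = 2(alpha_i, alpha_j)/(alpha_j, alpha_j); the resulting 6x6 Cartan matrix is
[[2, 0, -1, 0, 0, 0], [0, 2, 0, -1, -1, -1], [-1, 0, 2, 0, 0, -1], [0, -1, 0, 2, 0, 0], [0, -1, 0, 0, 2, 0], [0, -1, -1, 0, 0, 2]].
All simple roots have the same length, so the diagram is simply laced. The associated Dynkin diagram is a chain of 4 nodes with a fork of two nodes at one end (D_6), so the type is D_6 (the algebra so(12)).

type D_6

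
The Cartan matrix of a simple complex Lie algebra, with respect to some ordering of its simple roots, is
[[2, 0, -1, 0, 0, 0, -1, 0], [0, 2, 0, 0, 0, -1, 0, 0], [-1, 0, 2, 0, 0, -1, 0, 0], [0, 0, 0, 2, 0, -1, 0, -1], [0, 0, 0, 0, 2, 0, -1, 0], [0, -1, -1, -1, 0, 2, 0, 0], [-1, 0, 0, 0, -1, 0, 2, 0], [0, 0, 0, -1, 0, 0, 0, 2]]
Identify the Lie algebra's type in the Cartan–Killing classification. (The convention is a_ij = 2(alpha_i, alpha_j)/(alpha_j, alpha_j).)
The matrix has rank 8 with 2's on the diagonal. Reading the off-diagonal entries as Dynkin edges (a single edge where a_ij = a_ji = -1; a double or triple edge where a_ij * a_ji = 2 or 3), the diagram is a chain of 7 nodes with one extra node attached to the third node from one end (E_8). One simple-root ordering that puts it in standard form is (alpha_8, alpha_2, alpha_4, alpha_6, alpha_3, alpha_1, alpha_7, alpha_5). So the algebra is type E_8.

E_8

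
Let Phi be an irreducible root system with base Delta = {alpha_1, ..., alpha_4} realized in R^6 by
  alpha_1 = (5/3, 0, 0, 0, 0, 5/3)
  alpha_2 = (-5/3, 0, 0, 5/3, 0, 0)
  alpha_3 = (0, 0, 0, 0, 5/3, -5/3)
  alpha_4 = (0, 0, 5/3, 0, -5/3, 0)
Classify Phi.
A_4 (sl(5))

Compute the Cartan integers a_ij = 2(alpha_i, alpha_j)/(alpha_j, alpha_j); the resulting 4x4 Cartan matrix is
[[2, -1, -1, 0], [-1, 2, 0, 0], [-1, 0, 2, -1], [0, 0, -1, 2]].
All simple roots have the same length, so the diagram is simply laced. The associated Dynkin diagram is a chain of 4 nodes with single edges (A_4), so the type is A_4 (the algebra sl(5)).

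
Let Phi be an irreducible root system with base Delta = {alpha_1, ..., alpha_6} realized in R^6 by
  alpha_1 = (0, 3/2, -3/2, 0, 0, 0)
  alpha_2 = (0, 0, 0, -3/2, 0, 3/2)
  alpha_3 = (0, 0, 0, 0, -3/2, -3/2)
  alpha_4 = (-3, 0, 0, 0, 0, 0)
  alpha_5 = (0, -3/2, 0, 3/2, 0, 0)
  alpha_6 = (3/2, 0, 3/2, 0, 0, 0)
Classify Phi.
Compute the Cartan integers a_ij = 2(alpha_i, alpha_j)/(alpha_j, alpha_j); the resulting 6x6 Cartan matrix is
[[2, 0, 0, 0, -1, -1], [0, 2, -1, 0, -1, 0], [0, -1, 2, 0, 0, 0], [0, 0, 0, 2, 0, -2], [-1, -1, 0, 0, 2, 0], [-1, 0, 0, -1, 0, 2]].
The roots have two lengths (squared-length ratio 2:1); the short ones are alpha_{1,2,3,5,6}. The associated Dynkin diagram is a chain of 6 nodes with a double edge at one end; the terminal node there is the unique long simple root (C_6), so the type is C_6 (the algebra sp(12)).

type C_6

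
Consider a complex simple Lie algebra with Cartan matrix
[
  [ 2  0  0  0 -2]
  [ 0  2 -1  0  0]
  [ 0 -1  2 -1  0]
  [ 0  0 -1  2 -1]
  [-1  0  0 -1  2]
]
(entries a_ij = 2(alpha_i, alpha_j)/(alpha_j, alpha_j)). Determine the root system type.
The matrix has rank 5 with 2's on the diagonal. Reading the off-diagonal entries as Dynkin edges (a single edge where a_ij = a_ji = -1; a double or triple edge where a_ij * a_ji = 2 or 3), the diagram is a chain of 5 nodes with a double edge at one end; the terminal node there is the unique long simple root (C_5). One simple-root ordering that puts it in standard form is (alpha_2, alpha_3, alpha_4, alpha_5, alpha_1). So the algebra is type C_5, i.e. sp(10).

C_5 (sp(10))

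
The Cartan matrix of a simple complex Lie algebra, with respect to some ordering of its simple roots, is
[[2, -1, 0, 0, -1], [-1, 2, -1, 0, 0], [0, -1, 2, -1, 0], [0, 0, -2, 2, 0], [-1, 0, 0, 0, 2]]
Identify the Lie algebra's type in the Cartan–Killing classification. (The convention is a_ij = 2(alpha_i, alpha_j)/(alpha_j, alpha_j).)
The matrix has rank 5 with 2's on the diagonal. Reading the off-diagonal entries as Dynkin edges (a single edge where a_ij = a_ji = -1; a double or triple edge where a_ij * a_ji = 2 or 3), the diagram is a chain of 5 nodes with a double edge at one end; the terminal node there is the unique long simple root (C_5). One simple-root ordering that puts it in standard form is (alpha_5, alpha_1, alpha_2, alpha_3, alpha_4). So the algebra is type C_5, i.e. sp(10).

C_5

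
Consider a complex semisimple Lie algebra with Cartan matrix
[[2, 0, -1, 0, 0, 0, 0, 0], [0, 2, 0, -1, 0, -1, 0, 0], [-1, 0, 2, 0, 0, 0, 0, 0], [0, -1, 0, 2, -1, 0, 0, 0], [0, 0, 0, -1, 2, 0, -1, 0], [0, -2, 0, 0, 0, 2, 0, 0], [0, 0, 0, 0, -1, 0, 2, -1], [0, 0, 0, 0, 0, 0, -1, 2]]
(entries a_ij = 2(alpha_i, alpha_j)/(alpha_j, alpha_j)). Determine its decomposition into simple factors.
A_2 (sl(3)) ⊕ C_6 (sp(12))

The diagram associated to this matrix has two connected components: the simple roots {alpha_1, alpha_3} form a chain of 2 nodes with single edges (A_2), and {alpha_2, alpha_4, alpha_5, alpha_6, alpha_7, alpha_8} form a chain of 6 nodes with a double edge at one end; the terminal node there is the unique long simple root (C_6). A semisimple Lie algebra decomposes uniquely as the direct sum of simple ideals, one per connected component of its Dynkin diagram, so g ≅ A_2 ⊕ C_6 (dimension 8 + 78 = 86).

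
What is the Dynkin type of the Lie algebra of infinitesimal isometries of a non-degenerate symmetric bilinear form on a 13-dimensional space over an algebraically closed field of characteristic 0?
B6

This is so(13) with 13 odd, which has dimension 13(13-1)/2 = 78 and rank (13-1)/2 = 6. In the classification of classical Lie algebras, the orthogonal algebra so(2n+1) in an odd number of variables has type B_n; here n = 6, so the Dynkin diagram is a chain of 6 nodes with a double edge at one end; the terminal node there is the unique short simple root (B_6). Hence the type is B_6.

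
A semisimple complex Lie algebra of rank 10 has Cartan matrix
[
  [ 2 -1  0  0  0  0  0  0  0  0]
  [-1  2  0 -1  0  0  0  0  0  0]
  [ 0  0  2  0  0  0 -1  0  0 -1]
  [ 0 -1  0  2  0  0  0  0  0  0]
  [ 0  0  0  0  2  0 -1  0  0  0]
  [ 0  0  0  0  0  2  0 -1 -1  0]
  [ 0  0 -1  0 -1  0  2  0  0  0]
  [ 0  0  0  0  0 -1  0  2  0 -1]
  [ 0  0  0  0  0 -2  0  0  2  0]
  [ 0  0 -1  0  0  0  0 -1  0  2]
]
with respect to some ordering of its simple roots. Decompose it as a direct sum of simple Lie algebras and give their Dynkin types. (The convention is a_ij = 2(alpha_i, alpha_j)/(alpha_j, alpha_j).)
The diagram associated to this matrix has two connected components: the simple roots {alpha_1, alpha_2, alpha_4} form a chain of 3 nodes with single edges (A_3), and {alpha_3, alpha_5, alpha_6, alpha_7, alpha_8, alpha_9, alpha_10} form a chain of 7 nodes with a double edge at one end; the terminal node there is the unique long simple root (C_7). A semisimple Lie algebra decomposes uniquely as the direct sum of simple ideals, one per connected component of its Dynkin diagram, so g ≅ A_3 ⊕ C_7 (dimension 15 + 105 = 120).

A3 ⊕ C7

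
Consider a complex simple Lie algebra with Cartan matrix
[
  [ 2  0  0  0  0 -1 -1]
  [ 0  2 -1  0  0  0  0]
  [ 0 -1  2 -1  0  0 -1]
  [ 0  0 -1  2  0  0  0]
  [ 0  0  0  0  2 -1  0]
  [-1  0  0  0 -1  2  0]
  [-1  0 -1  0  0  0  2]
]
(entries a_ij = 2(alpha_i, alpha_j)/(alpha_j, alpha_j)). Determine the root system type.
type D_7

The matrix has rank 7 with 2's on the diagonal. Reading the off-diagonal entries as Dynkin edges (a single edge where a_ij = a_ji = -1; a double or triple edge where a_ij * a_ji = 2 or 3), the diagram is a chain of 5 nodes with a fork of two nodes at one end (D_7). One simple-root ordering that puts it in standard form is (alpha_5, alpha_6, alpha_1, alpha_7, alpha_3, alpha_4, alpha_2). So the algebra is type D_7, i.e. so(14).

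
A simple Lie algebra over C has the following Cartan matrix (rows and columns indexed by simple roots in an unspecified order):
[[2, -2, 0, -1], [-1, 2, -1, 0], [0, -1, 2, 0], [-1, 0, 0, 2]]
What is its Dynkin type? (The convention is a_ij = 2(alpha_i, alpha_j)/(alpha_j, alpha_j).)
F_4

The matrix has rank 4 with 2's on the diagonal. Reading the off-diagonal entries as Dynkin edges (a single edge where a_ij = a_ji = -1; a double or triple edge where a_ij * a_ji = 2 or 3), the diagram is a chain of 4 nodes with a double edge between the middle two (F_4). One simple-root ordering that puts it in standard form is (alpha_4, alpha_1, alpha_2, alpha_3). So the algebra is type F_4.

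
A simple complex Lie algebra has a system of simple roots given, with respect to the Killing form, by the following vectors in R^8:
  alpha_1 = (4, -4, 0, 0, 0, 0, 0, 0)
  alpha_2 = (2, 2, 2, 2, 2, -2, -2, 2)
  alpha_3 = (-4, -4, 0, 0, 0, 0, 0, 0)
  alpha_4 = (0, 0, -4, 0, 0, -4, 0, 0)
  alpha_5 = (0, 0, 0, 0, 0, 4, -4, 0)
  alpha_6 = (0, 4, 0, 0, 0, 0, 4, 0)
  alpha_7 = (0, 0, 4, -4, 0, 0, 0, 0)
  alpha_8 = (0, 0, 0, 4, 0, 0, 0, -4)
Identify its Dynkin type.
E_8

Compute the Cartan integers a_ij = 2(alpha_i, alpha_j)/(alpha_j, alpha_j); the resulting 8x8 Cartan matrix is
[[2, 0, 0, 0, 0, -1, 0, 0], [0, 2, -1, 0, 0, 0, 0, 0], [0, -1, 2, 0, 0, -1, 0, 0], [0, 0, 0, 2, -1, 0, -1, 0], [0, 0, 0, -1, 2, -1, 0, 0], [-1, 0, -1, 0, -1, 2, 0, 0], [0, 0, 0, -1, 0, 0, 2, -1], [0, 0, 0, 0, 0, 0, -1, 2]].
All simple roots have the same length, so the diagram is simply laced. The associated Dynkin diagram is a chain of 7 nodes with one extra node attached to the third node from one end (E_8), so the type is E_8.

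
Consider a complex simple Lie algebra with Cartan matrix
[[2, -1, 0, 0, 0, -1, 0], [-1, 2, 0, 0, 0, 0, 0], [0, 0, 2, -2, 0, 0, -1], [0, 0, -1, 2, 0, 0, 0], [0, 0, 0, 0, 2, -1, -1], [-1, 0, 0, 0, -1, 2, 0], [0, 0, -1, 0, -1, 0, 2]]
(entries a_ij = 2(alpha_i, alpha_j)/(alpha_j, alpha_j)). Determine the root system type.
The matrix has rank 7 with 2's on the diagonal. Reading the off-diagonal entries as Dynkin edges (a single edge where a_ij = a_ji = -1; a double or triple edge where a_ij * a_ji = 2 or 3), the diagram is a chain of 7 nodes with a double edge at one end; the terminal node there is the unique short simple root (B_7). One simple-root ordering that puts it in standard form is (alpha_2, alpha_1, alpha_6, alpha_5, alpha_7, alpha_3, alpha_4). So the algebra is type B_7, i.e. so(15).

type B_7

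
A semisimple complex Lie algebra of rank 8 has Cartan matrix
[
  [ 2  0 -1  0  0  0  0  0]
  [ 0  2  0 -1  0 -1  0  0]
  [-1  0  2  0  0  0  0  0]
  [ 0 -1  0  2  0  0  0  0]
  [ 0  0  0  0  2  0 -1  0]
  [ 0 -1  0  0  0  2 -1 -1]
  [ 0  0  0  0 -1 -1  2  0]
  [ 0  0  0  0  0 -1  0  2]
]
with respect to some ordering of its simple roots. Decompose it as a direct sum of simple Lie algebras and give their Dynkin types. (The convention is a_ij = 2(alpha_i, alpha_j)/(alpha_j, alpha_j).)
The diagram associated to this matrix has two connected components: the simple roots {alpha_1, alpha_3} form a chain of 2 nodes with single edges (A_2), and {alpha_2, alpha_4, alpha_5, alpha_6, alpha_7, alpha_8} form a chain of 5 nodes with one extra node attached to the third node from one end (E_6). A semisimple Lie algebra decomposes uniquely as the direct sum of simple ideals, one per connected component of its Dynkin diagram, so g ≅ A_2 ⊕ E_6 (dimension 8 + 78 = 86).

A2 + E6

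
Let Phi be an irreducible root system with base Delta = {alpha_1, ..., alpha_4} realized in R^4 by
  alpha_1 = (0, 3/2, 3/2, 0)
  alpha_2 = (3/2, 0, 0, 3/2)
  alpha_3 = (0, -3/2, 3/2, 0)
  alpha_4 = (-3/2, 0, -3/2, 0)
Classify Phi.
type D_4

Compute the Cartan integers a_ij = 2(alpha_i, alpha_j)/(alpha_j, alpha_j); the resulting 4x4 Cartan matrix is
[[2, 0, 0, -1], [0, 2, 0, -1], [0, 0, 2, -1], [-1, -1, -1, 2]].
All simple roots have the same length, so the diagram is simply laced. The associated Dynkin diagram is a chain of 2 nodes with a fork of two nodes at one end (D_4), so the type is D_4 (the algebra so(8)).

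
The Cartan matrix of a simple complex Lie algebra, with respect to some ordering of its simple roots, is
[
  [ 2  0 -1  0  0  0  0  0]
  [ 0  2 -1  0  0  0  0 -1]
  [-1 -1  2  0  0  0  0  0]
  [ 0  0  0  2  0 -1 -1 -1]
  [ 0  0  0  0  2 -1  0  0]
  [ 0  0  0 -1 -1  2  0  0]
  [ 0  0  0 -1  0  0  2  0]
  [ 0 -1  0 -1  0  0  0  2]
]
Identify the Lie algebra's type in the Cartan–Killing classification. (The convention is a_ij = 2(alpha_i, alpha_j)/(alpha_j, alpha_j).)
The matrix has rank 8 with 2's on the diagonal. Reading the off-diagonal entries as Dynkin edges (a single edge where a_ij = a_ji = -1; a double or triple edge where a_ij * a_ji = 2 or 3), the diagram is a chain of 7 nodes with one extra node attached to the third node from one end (E_8). One simple-root ordering that puts it in standard form is (alpha_5, alpha_7, alpha_6, alpha_4, alpha_8, alpha_2, alpha_3, alpha_1). So the algebra is type E_8.

E8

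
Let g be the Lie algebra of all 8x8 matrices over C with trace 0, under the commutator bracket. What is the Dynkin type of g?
A_7 (sl(8))

This is sl(8), which has dimension 8^2 - 1 = 63 and rank 8 - 1 = 7 (a Cartan subalgebra is the diagonal traceless matrices). In the classification of classical Lie algebras, the special linear algebra sl(n+1) has type A_n; here n = 7, so the Dynkin diagram is a chain of 7 nodes with single edges (A_7). Hence the type is A_7.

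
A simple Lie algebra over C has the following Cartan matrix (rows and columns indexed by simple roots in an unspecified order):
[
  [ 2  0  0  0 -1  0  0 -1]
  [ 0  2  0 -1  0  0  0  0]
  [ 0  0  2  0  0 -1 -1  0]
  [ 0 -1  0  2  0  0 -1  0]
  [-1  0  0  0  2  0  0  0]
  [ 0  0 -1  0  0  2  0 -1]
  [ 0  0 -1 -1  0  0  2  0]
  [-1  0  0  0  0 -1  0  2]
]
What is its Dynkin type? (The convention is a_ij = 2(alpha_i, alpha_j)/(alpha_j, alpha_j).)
The matrix has rank 8 with 2's on the diagonal. Reading the off-diagonal entries as Dynkin edges (a single edge where a_ij = a_ji = -1; a double or triple edge where a_ij * a_ji = 2 or 3), the diagram is a chain of 8 nodes with single edges (A_8). One simple-root ordering that puts it in standard form is (alpha_5, alpha_1, alpha_8, alpha_6, alpha_3, alpha_7, alpha_4, alpha_2). So the algebra is type A_8, i.e. sl(9).

type A_8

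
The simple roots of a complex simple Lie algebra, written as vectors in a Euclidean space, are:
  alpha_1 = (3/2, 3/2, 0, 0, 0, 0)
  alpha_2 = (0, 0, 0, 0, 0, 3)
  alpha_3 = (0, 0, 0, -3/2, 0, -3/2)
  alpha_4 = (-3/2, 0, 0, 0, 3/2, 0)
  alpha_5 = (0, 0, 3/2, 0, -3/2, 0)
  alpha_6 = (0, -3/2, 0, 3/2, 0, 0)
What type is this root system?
Compute the Cartan integers a_ij = 2(alpha_i, alpha_j)/(alpha_j, alpha_j); the resulting 6x6 Cartan matrix is
[[2, 0, 0, -1, 0, -1], [0, 2, -2, 0, 0, 0], [0, -1, 2, 0, 0, -1], [-1, 0, 0, 2, -1, 0], [0, 0, 0, -1, 2, 0], [-1, 0, -1, 0, 0, 2]].
The roots have two lengths (squared-length ratio 2:1); the short ones are alpha_{1,3,4,5,6}. The associated Dynkin diagram is a chain of 6 nodes with a double edge at one end; the terminal node there is the unique long simple root (C_6), so the type is C_6 (the algebra sp(12)).

C_6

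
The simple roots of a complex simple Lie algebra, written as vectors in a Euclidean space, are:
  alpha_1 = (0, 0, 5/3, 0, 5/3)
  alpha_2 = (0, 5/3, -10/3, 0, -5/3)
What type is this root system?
G2

Compute the Cartan integers a_ij = 2(alpha_i, alpha_j)/(alpha_j, alpha_j); the resulting 2x2 Cartan matrix is
[[2, -1], [-3, 2]].
The roots have two lengths (squared-length ratio 3:1); the short ones are alpha_{1}. The associated Dynkin diagram is two nodes joined by a triple edge (G_2), so the type is G_2.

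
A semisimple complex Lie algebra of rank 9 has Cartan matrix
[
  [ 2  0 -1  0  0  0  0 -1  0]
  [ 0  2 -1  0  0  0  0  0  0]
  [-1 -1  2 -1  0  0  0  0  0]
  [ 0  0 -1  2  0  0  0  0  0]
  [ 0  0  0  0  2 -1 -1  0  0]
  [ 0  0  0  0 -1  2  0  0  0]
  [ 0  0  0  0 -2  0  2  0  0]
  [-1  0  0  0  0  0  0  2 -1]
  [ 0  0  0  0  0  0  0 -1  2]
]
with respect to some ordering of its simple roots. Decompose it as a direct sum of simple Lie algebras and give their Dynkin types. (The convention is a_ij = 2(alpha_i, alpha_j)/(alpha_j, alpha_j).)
C3 + D6

The diagram associated to this matrix has two connected components: the simple roots {alpha_5, alpha_6, alpha_7} form a chain of 3 nodes with a double edge at one end; the terminal node there is the unique long simple root (C_3), and {alpha_1, alpha_2, alpha_3, alpha_4, alpha_8, alpha_9} form a chain of 4 nodes with a fork of two nodes at one end (D_6). A semisimple Lie algebra decomposes uniquely as the direct sum of simple ideals, one per connected component of its Dynkin diagram, so g ≅ C_3 ⊕ D_6 (dimension 21 + 66 = 87).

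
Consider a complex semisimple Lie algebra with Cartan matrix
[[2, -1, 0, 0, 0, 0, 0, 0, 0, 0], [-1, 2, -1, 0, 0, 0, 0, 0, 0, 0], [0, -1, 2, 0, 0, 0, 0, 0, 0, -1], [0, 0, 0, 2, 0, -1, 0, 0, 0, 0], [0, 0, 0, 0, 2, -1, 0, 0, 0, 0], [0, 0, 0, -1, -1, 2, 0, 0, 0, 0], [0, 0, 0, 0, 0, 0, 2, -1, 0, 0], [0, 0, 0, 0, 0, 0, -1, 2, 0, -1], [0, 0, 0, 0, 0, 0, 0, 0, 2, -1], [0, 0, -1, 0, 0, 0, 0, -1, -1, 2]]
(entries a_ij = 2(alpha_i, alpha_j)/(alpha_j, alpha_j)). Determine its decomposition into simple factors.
A3 ⊕ E7

The diagram associated to this matrix has two connected components: the simple roots {alpha_4, alpha_5, alpha_6} form a chain of 3 nodes with single edges (A_3), and {alpha_1, alpha_2, alpha_3, alpha_7, alpha_8, alpha_9, alpha_10} form a chain of 6 nodes with one extra node attached to the third node from one end (E_7). A semisimple Lie algebra decomposes uniquely as the direct sum of simple ideals, one per connected component of its Dynkin diagram, so g ≅ A_3 ⊕ E_7 (dimension 15 + 133 = 148).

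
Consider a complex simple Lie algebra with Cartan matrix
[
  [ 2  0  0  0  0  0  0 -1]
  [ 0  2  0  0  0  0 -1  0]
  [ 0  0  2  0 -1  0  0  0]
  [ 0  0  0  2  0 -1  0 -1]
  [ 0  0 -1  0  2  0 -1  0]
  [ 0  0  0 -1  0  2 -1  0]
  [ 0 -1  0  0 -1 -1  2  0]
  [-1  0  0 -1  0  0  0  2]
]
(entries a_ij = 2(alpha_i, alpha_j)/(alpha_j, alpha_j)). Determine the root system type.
type E_8

The matrix has rank 8 with 2's on the diagonal. Reading the off-diagonal entries as Dynkin edges (a single edge where a_ij = a_ji = -1; a double or triple edge where a_ij * a_ji = 2 or 3), the diagram is a chain of 7 nodes with one extra node attached to the third node from one end (E_8). One simple-root ordering that puts it in standard form is (alpha_3, alpha_2, alpha_5, alpha_7, alpha_6, alpha_4, alpha_8, alpha_1). So the algebra is type E_8.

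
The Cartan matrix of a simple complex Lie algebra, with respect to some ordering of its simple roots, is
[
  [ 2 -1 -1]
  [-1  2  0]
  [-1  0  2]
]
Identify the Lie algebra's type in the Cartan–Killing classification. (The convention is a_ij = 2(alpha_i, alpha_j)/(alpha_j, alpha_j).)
type A_3

The matrix has rank 3 with 2's on the diagonal. Reading the off-diagonal entries as Dynkin edges (a single edge where a_ij = a_ji = -1; a double or triple edge where a_ij * a_ji = 2 or 3), the diagram is a chain of 3 nodes with single edges (A_3). One simple-root ordering that puts it in standard form is (alpha_3, alpha_1, alpha_2). So the algebra is type A_3, i.e. sl(4).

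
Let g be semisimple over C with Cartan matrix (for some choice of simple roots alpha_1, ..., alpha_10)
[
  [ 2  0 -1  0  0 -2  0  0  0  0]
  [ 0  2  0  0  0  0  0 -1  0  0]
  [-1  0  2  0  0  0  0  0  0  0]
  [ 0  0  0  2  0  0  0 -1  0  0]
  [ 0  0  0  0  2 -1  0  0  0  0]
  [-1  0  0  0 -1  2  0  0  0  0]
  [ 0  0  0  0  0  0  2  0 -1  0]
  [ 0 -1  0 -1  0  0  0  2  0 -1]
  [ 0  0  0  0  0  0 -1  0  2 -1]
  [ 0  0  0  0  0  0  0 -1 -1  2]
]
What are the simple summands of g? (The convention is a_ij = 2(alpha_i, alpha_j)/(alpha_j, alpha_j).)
D_6 ⊕ F_4

The diagram associated to this matrix has two connected components: the simple roots {alpha_2, alpha_4, alpha_7, alpha_8, alpha_9, alpha_10} form a chain of 4 nodes with a fork of two nodes at one end (D_6), and {alpha_1, alpha_3, alpha_5, alpha_6} form a chain of 4 nodes with a double edge between the middle two (F_4). A semisimple Lie algebra decomposes uniquely as the direct sum of simple ideals, one per connected component of its Dynkin diagram, so g ≅ D_6 ⊕ F_4 (dimension 66 + 52 = 118).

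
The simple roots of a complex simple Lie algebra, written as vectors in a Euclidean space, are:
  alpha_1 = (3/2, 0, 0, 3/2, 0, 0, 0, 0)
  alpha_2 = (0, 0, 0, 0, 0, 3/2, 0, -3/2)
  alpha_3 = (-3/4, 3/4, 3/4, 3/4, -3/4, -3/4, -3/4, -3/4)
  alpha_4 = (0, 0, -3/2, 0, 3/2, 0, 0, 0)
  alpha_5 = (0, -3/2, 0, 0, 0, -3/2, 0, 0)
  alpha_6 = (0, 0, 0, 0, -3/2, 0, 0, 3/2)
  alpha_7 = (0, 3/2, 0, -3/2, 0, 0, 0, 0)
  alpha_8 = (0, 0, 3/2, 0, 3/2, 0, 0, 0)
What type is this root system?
Compute the Cartan integers a_ij = 2(alpha_i, alpha_j)/(alpha_j, alpha_j); the resulting 8x8 Cartan matrix is
[[2, 0, 0, 0, 0, 0, -1, 0], [0, 2, 0, 0, -1, -1, 0, 0], [0, 0, 2, -1, 0, 0, 0, 0], [0, 0, -1, 2, 0, -1, 0, 0], [0, -1, 0, 0, 2, 0, -1, 0], [0, -1, 0, -1, 0, 2, 0, -1], [-1, 0, 0, 0, -1, 0, 2, 0], [0, 0, 0, 0, 0, -1, 0, 2]].
All simple roots have the same length, so the diagram is simply laced. The associated Dynkin diagram is a chain of 7 nodes with one extra node attached to the third node from one end (E_8), so the type is E_8.

E8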